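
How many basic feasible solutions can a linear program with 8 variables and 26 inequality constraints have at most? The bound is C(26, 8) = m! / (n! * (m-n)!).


Each vertex corresponds to some choice of n active constraints out of m, so the number of vertices is at most C(m, n) = m! / (n!(m-n)!).
m = 26, n = 8
Numerator: 26 * 25 * 24 * 23 * 22 * 21 * 20 * 19
Denominator: 8! = 40320
C(26, 8) = 1562275


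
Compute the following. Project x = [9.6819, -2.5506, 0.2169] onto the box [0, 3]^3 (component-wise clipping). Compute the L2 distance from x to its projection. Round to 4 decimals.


Project each component onto [0, 3].
clip(9.6819) = 3.0, clip(-2.5506) = 0.0, clip(0.2169) = 0.2169
Projection = [3.0, 0.0, 0.2169]
Squared diffs: [44.6478, 6.5056, 0.0]
Distance = sqrt(51.1534) = 7.1522


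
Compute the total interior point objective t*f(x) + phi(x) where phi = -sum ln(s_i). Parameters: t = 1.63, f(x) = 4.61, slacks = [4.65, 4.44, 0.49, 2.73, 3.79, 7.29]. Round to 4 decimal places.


Step 1: Compute log-barrier.
ln values: [1.5369, 1.4907, -0.7133, 1.0043, 1.3324, 1.9865]
phi = -(1.5369 + 1.4907 - 0.7133 + 1.0043 + 1.3324 + 1.9865) = -6.6373
Step 2: Compute augmented objective.
t*f(x) = 1.63*4.61 = 7.5143
Total = 7.5143 - 6.6373 = 0.877


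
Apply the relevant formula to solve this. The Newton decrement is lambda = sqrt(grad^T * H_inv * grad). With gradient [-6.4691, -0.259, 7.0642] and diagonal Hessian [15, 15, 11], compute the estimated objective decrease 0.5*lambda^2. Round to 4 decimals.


Step 1: H is diagonal, so H^(-1) * g = [-0.4313, -0.0173, 0.6422].
Step 2: g^T H^(-1) g = sum_i g_i^2 / H_ii
  = (-6.4691)^2/15 + (-0.259)^2/15 + (7.0642)^2/11
  = 2.79 + 0.0045 + 4.5366 = 7.3311
Step 3: Objective decrease = 0.5 * g^T H^(-1) g = 3.6655


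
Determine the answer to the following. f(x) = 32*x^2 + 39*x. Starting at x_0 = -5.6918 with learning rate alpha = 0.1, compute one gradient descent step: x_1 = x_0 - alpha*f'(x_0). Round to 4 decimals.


We compute the gradient at x_0 and apply the update.
f'(x) = 64*x + 39
f'(-5.6918) = 64*-5.6918 + 39 = -325.2752
x_1 = -5.6918 - 0.1*-325.2752 = 26.8357


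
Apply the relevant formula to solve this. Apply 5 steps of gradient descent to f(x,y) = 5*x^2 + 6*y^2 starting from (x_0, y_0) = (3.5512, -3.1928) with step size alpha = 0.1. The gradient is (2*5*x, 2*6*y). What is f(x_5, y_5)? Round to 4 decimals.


Gradient descent on f(x,y) = 5*x^2 + 6*y^2.
Starting point: (3.5512, -3.1928), alpha = 0.1
Step 1: grad_x = 2*5*3.5512 = 35.512, grad_y = 2*6*-3.1928 = -38.3136
  x_1 = 3.5512 - 0.1*35.512 = 0.0
  y_1 = -3.1928 - 0.1*-38.3136 = 0.6386
Step 2: grad_x = 2*5*0.0 = 0.0, grad_y = 2*6*0.6386 = 7.6627
  x_2 = 0.0 - 0.1*0.0 = 0.0
  y_2 = 0.6386 - 0.1*7.6627 = -0.1277
Step 3: grad_x = 2*5*0.0 = 0.0, grad_y = 2*6*-0.1277 = -1.5325
  x_3 = 0.0 - 0.1*0.0 = 0.0
  y_3 = -0.1277 - 0.1*-1.5325 = 0.0255
Step 4: grad_x = 2*5*0.0 = 0.0, grad_y = 2*6*0.0255 = 0.3065
  x_4 = 0.0 - 0.1*0.0 = 0.0
  y_4 = 0.0255 - 0.1*0.3065 = -0.0051
Step 5: grad_x = 2*5*0.0 = 0.0, grad_y = 2*6*-0.0051 = -0.0613
  x_5 = 0.0 - 0.1*0.0 = 0.0
  y_5 = -0.0051 - 0.1*-0.0613 = 0.001
f(0.0, 0.001) = 5*0.0^2 + 6*0.001^2 = 0.0


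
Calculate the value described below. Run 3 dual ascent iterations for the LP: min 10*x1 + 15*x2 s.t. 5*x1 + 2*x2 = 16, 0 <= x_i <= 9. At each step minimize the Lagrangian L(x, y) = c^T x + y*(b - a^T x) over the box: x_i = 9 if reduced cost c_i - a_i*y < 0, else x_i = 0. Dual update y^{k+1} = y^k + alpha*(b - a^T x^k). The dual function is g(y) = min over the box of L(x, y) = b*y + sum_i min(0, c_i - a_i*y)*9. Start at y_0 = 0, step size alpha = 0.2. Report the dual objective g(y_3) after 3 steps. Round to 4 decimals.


Dual ascent for LP: min 10*x1 + 15*x2, 5*x1 + 2*x2 = 16, 0 <= x_i <= 9
Step 1: y^k = 0.0, reduced costs: (10.0, 15.0)
  x^k = (0.0, 0.0), subgradient = b - a^T x = 16.0
  y^{k+1} = 0.0 + 0.2*16.0 = 3.2
Step 2: y^k = 3.2, reduced costs: (-6.0, 8.6)
  x^k = (9.0, 0.0), subgradient = b - a^T x = -29.0
  y^{k+1} = 3.2 + 0.2*-29.0 = -2.6
Step 3: y^k = -2.6, reduced costs: (23.0, 20.2)
  x^k = (0.0, 0.0), subgradient = b - a^T x = 16.0
  y^{k+1} = -2.6 + 0.2*16.0 = 0.6
Dual objective at y_3 = 0.6: reduced costs (7.0, 13.8), box minimizer x = (0.0, 0.0)
g(y_3) = b*y + (c1 - a1*y)*x1 + (c2 - a2*y)*x2 = 16*0.6 + 7.0*0.0 + 13.8*0.0 = 9.6 + 0.0 + 0.0 = 9.6


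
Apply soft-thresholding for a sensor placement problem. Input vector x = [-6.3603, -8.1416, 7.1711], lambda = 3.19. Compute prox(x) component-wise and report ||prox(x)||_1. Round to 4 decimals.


Soft-thresholding with lambda = 3.19:
prox(-6.3603) = sign(-6.3603)*max(|-6.3603| - 3.19, 0) = -3.1703
prox(-8.1416) = sign(-8.1416)*max(|-8.1416| - 3.19, 0) = -4.9516
prox(7.1711) = sign(7.1711)*max(|7.1711| - 3.19, 0) = 3.9811
prox(x) = [-3.1703, -4.9516, 3.9811]
||prox(x)||_1 = 3.1703 + 4.9516 + 3.9811 = 12.103


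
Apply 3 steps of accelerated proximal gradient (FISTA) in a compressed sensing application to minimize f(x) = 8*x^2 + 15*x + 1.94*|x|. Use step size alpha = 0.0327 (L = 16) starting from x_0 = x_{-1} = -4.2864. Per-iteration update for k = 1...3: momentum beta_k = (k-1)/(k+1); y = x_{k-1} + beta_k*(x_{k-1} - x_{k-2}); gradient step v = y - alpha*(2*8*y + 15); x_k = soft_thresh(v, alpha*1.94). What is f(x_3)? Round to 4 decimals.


FISTA on f(x) = 8*x^2 + 15*x + 1.94*|x|
L = 16, alpha = 0.0327
Iteration 1: beta = 0.0, y = -4.2864 + 0.0*(-4.2864 + 4.2864) = -4.2864
  grad(y) = -53.5824, v = y - alpha*grad = -2.5343
  prox(v) = soft_thresh(-2.5343, 0.0634) = -2.4708
Iteration 2: beta = 0.3333, y = -2.4708 + 0.3333*(-2.4708 + 4.2864) = -1.8656
  grad(y) = -14.85, v = y - alpha*grad = -1.38
  prox(v) = soft_thresh(-1.38, 0.0634) = -1.3166
Iteration 3: beta = 0.5, y = -1.3166 + 0.5*(-1.3166 + 2.4708) = -0.7395
  grad(y) = 3.1684, v = y - alpha*grad = -0.8431
  prox(v) = soft_thresh(-0.8431, 0.0634) = -0.7796
f(x_3) = 8*(-0.7796)^2 + 15*(-0.7796) + 1.94*|-0.7796| = -5.3194


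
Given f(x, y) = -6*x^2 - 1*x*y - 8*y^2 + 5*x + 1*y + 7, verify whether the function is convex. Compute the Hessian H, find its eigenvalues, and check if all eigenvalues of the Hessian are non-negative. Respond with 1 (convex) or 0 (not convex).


The Hessian of f(x,y) = -6*x^2 - 1*x*y - 8*y^2 + 5*x + 1*y + 7 is:
H = [[-12, -1], [-1, -16]]
Trace = -12 - 16 = -28
Determinant = -12*-16 - (-1)^2 = 191
Discriminant = (-28)^2 - 4*191 = 20.0
Eigenvalues: lambda_1 = -16.2361, lambda_2 = -11.7639
The function is not convex.

0


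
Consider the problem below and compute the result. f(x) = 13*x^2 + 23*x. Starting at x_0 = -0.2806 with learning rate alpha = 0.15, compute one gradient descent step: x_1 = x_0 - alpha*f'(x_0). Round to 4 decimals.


We compute the gradient at x_0 and apply the update.
f'(x) = 26*x + 23
f'(-0.2806) = 26*-0.2806 + 23 = 15.7044
x_1 = -0.2806 - 0.15*15.7044 = -2.6363


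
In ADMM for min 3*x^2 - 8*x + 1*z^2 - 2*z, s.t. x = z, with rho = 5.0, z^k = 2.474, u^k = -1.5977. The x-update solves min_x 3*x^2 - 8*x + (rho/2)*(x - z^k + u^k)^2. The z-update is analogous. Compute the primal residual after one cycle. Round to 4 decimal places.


ADMM iteration with rho = 5.0, z^k = 2.474, u^k = -1.5977
Step 1: x-update.
Minimize 3*x^2 - 8*x + (5.0/2)*(x - 2.474 - 1.5977)^2
FOC: (2*3 + 5.0)*x = 8 + 5.0*(2.474 + 1.5977)
x^{k+1} = 2.578
Step 2: z-update.
Minimize 1*z^2 - 2*z + (5.0/2)*(2.578 - z - 1.5977)^2
FOC: (2*1 + 5.0)*z = 2 + 5.0*(2.578 - 1.5977)
z^{k+1} = 0.986
Step 3: u-update.
u^{k+1} = -1.5977 + 2.578 - 0.986 = -0.0056
Step 4: Primal residual = |2.578 - 0.986| = 1.5921


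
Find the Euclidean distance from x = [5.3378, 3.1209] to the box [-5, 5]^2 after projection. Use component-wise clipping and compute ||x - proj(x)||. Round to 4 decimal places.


Project each component onto [-5, 5].
clip(5.3378) = 5.0, clip(3.1209) = 3.1209
Projection = [5.0, 3.1209]
Squared diffs: [0.1141, 0.0]
Distance = sqrt(0.1141) = 0.3378


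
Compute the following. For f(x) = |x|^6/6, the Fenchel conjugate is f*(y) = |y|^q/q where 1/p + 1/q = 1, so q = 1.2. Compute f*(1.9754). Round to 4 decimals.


The conjugate exponent q satisfies 1/p + 1/q = 1.
p = 6, so q = 6/(6 - 1) = 1.2
|y|^q = 1.9754^1.2 = 2.2635
f*(1.9754) = 2.2635 / 1.2 = 1.8863


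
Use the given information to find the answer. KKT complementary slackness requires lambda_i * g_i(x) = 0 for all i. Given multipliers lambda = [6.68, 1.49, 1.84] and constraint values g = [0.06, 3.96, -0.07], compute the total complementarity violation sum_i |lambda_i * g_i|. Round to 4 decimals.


KKT complementary slackness check:
lambda_1 * g_1 = 6.68 * 0.06 = 0.4008
lambda_2 * g_2 = 1.49 * 3.96 = 5.9004
lambda_3 * g_3 = 1.84 * -0.07 = -0.1288
Total violation = 0.4008 + 5.9004 + 0.1288 = 6.43


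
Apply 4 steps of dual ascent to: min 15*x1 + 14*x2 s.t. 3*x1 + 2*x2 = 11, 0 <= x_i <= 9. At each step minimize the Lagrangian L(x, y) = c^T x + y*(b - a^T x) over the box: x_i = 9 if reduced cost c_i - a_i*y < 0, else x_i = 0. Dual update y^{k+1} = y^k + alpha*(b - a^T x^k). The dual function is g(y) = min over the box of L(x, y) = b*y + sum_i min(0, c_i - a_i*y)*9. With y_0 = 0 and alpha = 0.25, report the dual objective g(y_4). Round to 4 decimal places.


Dual ascent for LP: min 15*x1 + 14*x2, 3*x1 + 2*x2 = 11, 0 <= x_i <= 9
Step 1: y^k = 0.0, reduced costs: (15.0, 14.0)
  x^k = (0.0, 0.0), subgradient = b - a^T x = 11.0
  y^{k+1} = 0.0 + 0.25*11.0 = 2.75
Step 2: y^k = 2.75, reduced costs: (6.75, 8.5)
  x^k = (0.0, 0.0), subgradient = b - a^T x = 11.0
  y^{k+1} = 2.75 + 0.25*11.0 = 5.5
Step 3: y^k = 5.5, reduced costs: (-1.5, 3.0)
  x^k = (9.0, 0.0), subgradient = b - a^T x = -16.0
  y^{k+1} = 5.5 + 0.25*-16.0 = 1.5
Step 4: y^k = 1.5, reduced costs: (10.5, 11.0)
  x^k = (0.0, 0.0), subgradient = b - a^T x = 11.0
  y^{k+1} = 1.5 + 0.25*11.0 = 4.25
Dual objective at y_4 = 4.25: reduced costs (2.25, 5.5), box minimizer x = (0.0, 0.0)
g(y_4) = b*y + (c1 - a1*y)*x1 + (c2 - a2*y)*x2 = 11*4.25 + 2.25*0.0 + 5.5*0.0 = 46.75 + 0.0 + 0.0 = 46.75


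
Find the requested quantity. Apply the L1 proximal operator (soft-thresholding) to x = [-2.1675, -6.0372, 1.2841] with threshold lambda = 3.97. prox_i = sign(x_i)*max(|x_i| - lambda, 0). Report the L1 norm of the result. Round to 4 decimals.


Soft-thresholding with lambda = 3.97:
prox(-2.1675) = sign(-2.1675)*max(|-2.1675| - 3.97, 0) = 0.0
prox(-6.0372) = sign(-6.0372)*max(|-6.0372| - 3.97, 0) = -2.0672
prox(1.2841) = sign(1.2841)*max(|1.2841| - 3.97, 0) = 0.0
prox(x) = [0.0, -2.0672, 0.0]
||prox(x)||_1 = 0.0 + 2.0672 + 0.0 = 2.0672


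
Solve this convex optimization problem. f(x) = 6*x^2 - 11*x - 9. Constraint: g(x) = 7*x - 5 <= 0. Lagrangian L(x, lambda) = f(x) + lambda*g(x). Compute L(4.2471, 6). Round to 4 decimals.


Step 1: Evaluate f(x).
f(4.2471) = 6*4.2471^2 - 11*4.2471 - 9 = 52.5091
Step 2: Evaluate g(x).
g(4.2471) = 7*4.2471 - 5 = 24.7297
Step 3: Compute Lagrangian.
L = 52.5091 + 6*24.7297 = 200.8873


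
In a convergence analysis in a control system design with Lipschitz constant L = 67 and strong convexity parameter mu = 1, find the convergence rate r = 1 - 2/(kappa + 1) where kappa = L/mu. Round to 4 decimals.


Step 1: Compute the condition number.
kappa = L/mu = 67/1 = 67.0
Step 2: Compute the convergence rate.
r = 1 - 2/(kappa + 1) = 1 - 2*mu/(L + mu) = (L - mu)/(L + mu) = 66/68 = 0.9706


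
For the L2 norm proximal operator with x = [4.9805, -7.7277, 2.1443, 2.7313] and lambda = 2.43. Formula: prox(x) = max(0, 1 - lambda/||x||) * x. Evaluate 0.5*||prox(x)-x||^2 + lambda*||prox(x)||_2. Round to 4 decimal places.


Step 1: Compute ||x||.
||x|| = 9.8276
Step 2: Compute scaling factor.
scale = max(0, 1 - 2.43/9.8276) = 0.7527
Step 3: prox(x) = [3.749, -5.8169, 1.6141, 2.0559]
||prox(x)|| = 7.3976
Step 4: Proximal objective.
0.5*||prox-x||^2 = 2.9525
lambda*||prox|| = 17.9762
Total = 20.9285


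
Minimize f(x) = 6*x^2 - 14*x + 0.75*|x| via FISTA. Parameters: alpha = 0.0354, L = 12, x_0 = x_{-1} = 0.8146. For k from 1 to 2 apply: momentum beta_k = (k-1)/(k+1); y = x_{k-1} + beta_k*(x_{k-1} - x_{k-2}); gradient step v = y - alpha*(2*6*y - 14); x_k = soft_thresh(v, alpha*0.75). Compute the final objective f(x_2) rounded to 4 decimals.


FISTA on f(x) = 6*x^2 - 14*x + 0.75*|x|
L = 12, alpha = 0.0354
Iteration 1: beta = 0.0, y = 0.8146 + 0.0*(0.8146 - 0.8146) = 0.8146
  grad(y) = -4.2248, v = y - alpha*grad = 0.9642
  prox(v) = soft_thresh(0.9642, 0.0266) = 0.9376
Iteration 2: beta = 0.3333, y = 0.9376 + 0.3333*(0.9376 - 0.8146) = 0.9786
  grad(y) = -2.2567, v = y - alpha*grad = 1.0585
  prox(v) = soft_thresh(1.0585, 0.0266) = 1.0319
f(x_2) = 6*1.0319^2 - 14*1.0319 + 0.75*|1.0319| = -7.2838


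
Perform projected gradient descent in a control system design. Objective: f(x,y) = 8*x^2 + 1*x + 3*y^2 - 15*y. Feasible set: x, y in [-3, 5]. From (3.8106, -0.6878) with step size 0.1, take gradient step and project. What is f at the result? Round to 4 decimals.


Step 1: Compute gradient at (3.8106, -0.6878).
grad_x = 2*8*3.8106 + 1 = 61.9696
grad_y = 2*3*-0.6878 - 15 = -19.1268
Step 2: Gradient step.
x_raw = 3.8106 - 0.1*61.9696 = -2.3864
y_raw = -0.6878 - 0.1*-19.1268 = 1.2249
Step 3: Project onto [-3, 5].
x_proj = clip(-2.3864) = -2.3864
y_proj = clip(1.2249) = 1.2249
Step 4: Evaluate f.
f(-2.3864, 1.2249) = 29.2991


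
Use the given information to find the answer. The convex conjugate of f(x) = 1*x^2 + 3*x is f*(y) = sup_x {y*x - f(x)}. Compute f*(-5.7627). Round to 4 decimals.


f*(y) = sup_x {y*x - a*x^2 - b*x} = sup_x {(y-b)*x - a*x^2}
FOC: (y - b) - 2a*x = 0 => x* = (y - b)/(2a)
x* = (-5.7627 - 3)/(2*1) = -4.3814
f*(-5.7627) = (y-b)^2/(4a) = (-5.7627 - 3)^2/(4*1)
= 76.7849/4 = 19.1962


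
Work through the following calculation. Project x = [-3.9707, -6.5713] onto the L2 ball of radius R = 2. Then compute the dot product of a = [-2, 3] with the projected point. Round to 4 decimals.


Step 1: Compute ||x|| (intermediates to 6 decimals).
||x|| = sqrt((-3.9707)^2 + (-6.5713)^2) = 7.677789
Step 2: Project.
Since ||x|| > R, scale = R/||x|| = 2/7.677789 = 0.260492, proj(x) = scale * x
proj(x) = [-1.034336, -1.711771]
Step 3: Dot product.
a^T * proj(x) = -2*(-1.034336) + 3*(-1.711771) = -3.0666


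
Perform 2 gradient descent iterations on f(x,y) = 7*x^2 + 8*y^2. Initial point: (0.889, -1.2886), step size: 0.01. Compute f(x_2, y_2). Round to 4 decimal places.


Gradient descent on f(x,y) = 7*x^2 + 8*y^2.
Starting point: (0.889, -1.2886), alpha = 0.01
Step 1: grad_x = 2*7*0.889 = 12.446, grad_y = 2*8*-1.2886 = -20.6176
  x_1 = 0.889 - 0.01*12.446 = 0.7645
  y_1 = -1.2886 - 0.01*-20.6176 = -1.0824
Step 2: grad_x = 2*7*0.7645 = 10.7036, grad_y = 2*8*-1.0824 = -17.3188
  x_2 = 0.7645 - 0.01*10.7036 = 0.6575
  y_2 = -1.0824 - 0.01*-17.3188 = -0.9092
f(0.6575, -0.9092) = 7*0.6575^2 + 8*(-0.9092)^2 = 9.6399


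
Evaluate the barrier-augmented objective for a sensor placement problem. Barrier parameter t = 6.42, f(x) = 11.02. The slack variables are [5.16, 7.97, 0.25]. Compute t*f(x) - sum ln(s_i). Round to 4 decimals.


Step 1: Compute log-barrier.
ln values: [1.6409, 2.0757, -1.3863]
phi = -(1.6409 + 2.0757 - 1.3863) = -2.3303
Step 2: Compute augmented objective.
t*f(x) = 6.42*11.02 = 70.7484
Total = 70.7484 - 2.3303 = 68.4181


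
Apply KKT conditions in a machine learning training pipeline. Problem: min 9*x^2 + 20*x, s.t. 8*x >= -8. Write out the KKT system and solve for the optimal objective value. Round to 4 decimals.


Step 1: Try lambda = 0 (constraint inactive).
x_unc = -20/(2*9) = -1.1111
Check: 8*-1.1111 = -8.8888 < -8 -- violated!
Step 2: Constraint must be active: 8*x = -8
x* = -8/8 = -1.0
lambda = (2*9*(-1.0) + 20)/8 = 0.25
Step 3: Compute optimal value.
f(x*) = 9*(-1.0)^2 + 20*(-1.0) = -11.0


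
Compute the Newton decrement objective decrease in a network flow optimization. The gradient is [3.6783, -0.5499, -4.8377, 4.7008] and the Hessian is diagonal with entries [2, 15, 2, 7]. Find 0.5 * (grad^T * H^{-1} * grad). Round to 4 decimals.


Step 1: H is diagonal, so H^(-1) * g = [1.8392, -0.0367, -2.4189, 0.6715].
Step 2: g^T H^(-1) g = sum_i g_i^2 / H_ii
  = (3.6783)^2/2 + (-0.5499)^2/15 + (-4.8377)^2/2 + (4.7008)^2/7
  = 6.7649 + 0.0202 + 11.7017 + 3.1568 = 21.6436
Step 3: Objective decrease = 0.5 * g^T H^(-1) g = 10.8218


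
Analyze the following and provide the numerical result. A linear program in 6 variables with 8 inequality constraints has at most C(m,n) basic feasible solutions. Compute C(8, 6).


Each vertex corresponds to some choice of n active constraints out of m, so the number of vertices is at most C(m, n) = m! / (n!(m-n)!).
m = 8, n = 6
Numerator: 8 * 7 * 6 * 5 * 4 * 3
Denominator: 6! = 720
C(8, 6) = 28


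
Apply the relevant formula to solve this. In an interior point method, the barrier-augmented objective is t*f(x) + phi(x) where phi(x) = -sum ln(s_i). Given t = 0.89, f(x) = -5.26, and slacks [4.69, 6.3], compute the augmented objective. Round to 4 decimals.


Step 1: Compute log-barrier.
ln values: [1.5454, 1.8405]
phi = -(1.5454 + 1.8405) = -3.386
Step 2: Compute augmented objective.
t*f(x) = 0.89*-5.26 = -4.6814
Total = -4.6814 - 3.386 = -8.0674


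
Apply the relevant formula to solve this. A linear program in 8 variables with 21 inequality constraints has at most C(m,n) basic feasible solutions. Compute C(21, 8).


Each vertex corresponds to some choice of n active constraints out of m, so the number of vertices is at most C(m, n) = m! / (n!(m-n)!).
m = 21, n = 8
Numerator: 21 * 20 * 19 * 18 * 17 * 16 * 15 * 14
Denominator: 8! = 40320
C(21, 8) = 203490


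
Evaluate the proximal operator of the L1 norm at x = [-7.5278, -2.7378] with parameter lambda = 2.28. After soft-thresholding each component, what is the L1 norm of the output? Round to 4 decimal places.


Soft-thresholding with lambda = 2.28:
prox(-7.5278) = sign(-7.5278)*max(|-7.5278| - 2.28, 0) = -5.2478
prox(-2.7378) = sign(-2.7378)*max(|-2.7378| - 2.28, 0) = -0.4578
prox(x) = [-5.2478, -0.4578]
||prox(x)||_1 = 5.2478 + 0.4578 = 5.7056


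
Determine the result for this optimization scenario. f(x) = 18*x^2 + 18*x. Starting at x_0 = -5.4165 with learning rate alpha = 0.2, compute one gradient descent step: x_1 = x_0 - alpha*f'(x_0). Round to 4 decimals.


We compute the gradient at x_0 and apply the update.
f'(x) = 36*x + 18
f'(-5.4165) = 36*-5.4165 + 18 = -176.994
x_1 = -5.4165 - 0.2*-176.994 = 29.9823


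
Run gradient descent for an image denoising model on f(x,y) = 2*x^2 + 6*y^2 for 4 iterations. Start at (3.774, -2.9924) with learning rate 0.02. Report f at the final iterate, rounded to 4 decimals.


Gradient descent on f(x,y) = 2*x^2 + 6*y^2.
Starting point: (3.774, -2.9924), alpha = 0.02
Step 1: grad_x = 2*2*3.774 = 15.096, grad_y = 2*6*-2.9924 = -35.9088
  x_1 = 3.774 - 0.02*15.096 = 3.4721
  y_1 = -2.9924 - 0.02*-35.9088 = -2.2742
Step 2: grad_x = 2*2*3.4721 = 13.8883, grad_y = 2*6*-2.2742 = -27.2907
  x_2 = 3.4721 - 0.02*13.8883 = 3.1943
  y_2 = -2.2742 - 0.02*-27.2907 = -1.7284
Step 3: grad_x = 2*2*3.1943 = 12.7773, grad_y = 2*6*-1.7284 = -20.7409
  x_3 = 3.1943 - 0.02*12.7773 = 2.9388
  y_3 = -1.7284 - 0.02*-20.7409 = -1.3136
Step 4: grad_x = 2*2*2.9388 = 11.7551, grad_y = 2*6*-1.3136 = -15.7631
  x_4 = 2.9388 - 0.02*11.7551 = 2.7037
  y_4 = -1.3136 - 0.02*-15.7631 = -0.9983
f(2.7037, -0.9983) = 2*2.7037^2 + 6*(-0.9983)^2 = 20.5996


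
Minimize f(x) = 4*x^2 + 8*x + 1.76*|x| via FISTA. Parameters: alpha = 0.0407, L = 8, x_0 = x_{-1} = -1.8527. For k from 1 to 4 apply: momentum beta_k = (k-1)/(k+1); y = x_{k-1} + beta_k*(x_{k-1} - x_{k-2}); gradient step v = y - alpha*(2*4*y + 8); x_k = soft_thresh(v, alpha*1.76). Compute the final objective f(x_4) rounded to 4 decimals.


FISTA on f(x) = 4*x^2 + 8*x + 1.76*|x|
L = 8, alpha = 0.0407
Iteration 1: beta = 0.0, y = -1.8527 + 0.0*(-1.8527 + 1.8527) = -1.8527
  grad(y) = -6.8216, v = y - alpha*grad = -1.5751
  prox(v) = soft_thresh(-1.5751, 0.0716) = -1.5034
Iteration 2: beta = 0.3333, y = -1.5034 + 0.3333*(-1.5034 + 1.8527) = -1.387
  grad(y) = -3.096, v = y - alpha*grad = -1.261
  prox(v) = soft_thresh(-1.261, 0.0716) = -1.1894
Iteration 3: beta = 0.5, y = -1.1894 + 0.5*(-1.1894 + 1.5034) = -1.0323
  grad(y) = -0.2587, v = y - alpha*grad = -1.0218
  prox(v) = soft_thresh(-1.0218, 0.0716) = -0.9502
Iteration 4: beta = 0.6, y = -0.9502 + 0.6*(-0.9502 + 1.1894) = -0.8067
  grad(y) = 1.5467, v = y - alpha*grad = -0.8696
  prox(v) = soft_thresh(-0.8696, 0.0716) = -0.798
f(x_4) = 4*(-0.798)^2 + 8*(-0.798) + 1.76*|-0.798| = -2.4323


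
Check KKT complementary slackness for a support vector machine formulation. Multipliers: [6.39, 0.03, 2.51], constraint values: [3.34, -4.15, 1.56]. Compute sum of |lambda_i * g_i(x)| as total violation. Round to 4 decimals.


KKT complementary slackness check:
lambda_1 * g_1 = 6.39 * 3.34 = 21.3426
lambda_2 * g_2 = 0.03 * -4.15 = -0.1245
lambda_3 * g_3 = 2.51 * 1.56 = 3.9156
Total violation = 21.3426 + 0.1245 + 3.9156 = 25.3827


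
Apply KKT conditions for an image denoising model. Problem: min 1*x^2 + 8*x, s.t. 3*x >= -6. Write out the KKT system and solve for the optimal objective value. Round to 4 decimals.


Step 1: Try lambda = 0 (constraint inactive).
x_unc = -8/(2*1) = -4.0
Check: 3*-4.0 = -12.0 < -6 -- violated!
Step 2: Constraint must be active: 3*x = -6
x* = -6/3 = -2.0
lambda = (2*1*(-2.0) + 8)/3 = 1.3333
Step 3: Compute optimal value.
f(x*) = 1*(-2.0)^2 + 8*(-2.0) = -12.0


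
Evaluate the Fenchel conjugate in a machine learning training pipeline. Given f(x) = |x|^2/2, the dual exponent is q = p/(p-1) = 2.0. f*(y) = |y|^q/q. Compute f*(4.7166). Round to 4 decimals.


The conjugate exponent q satisfies 1/p + 1/q = 1.
p = 2, so q = 2/(2 - 1) = 2.0
|y|^q = 4.7166^2.0 = 22.2463
f*(4.7166) = 22.2463 / 2.0 = 11.1232


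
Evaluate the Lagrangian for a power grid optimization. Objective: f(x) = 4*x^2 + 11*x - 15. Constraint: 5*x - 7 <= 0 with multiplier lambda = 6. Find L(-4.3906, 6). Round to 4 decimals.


Step 1: Evaluate f(x).
f(-4.3906) = 4*(-4.3906)^2 + 11*(-4.3906) - 15 = 13.8129
Step 2: Evaluate g(x).
g(-4.3906) = 5*-4.3906 - 7 = -28.953
Step 3: Compute Lagrangian.
L = 13.8129 + 6*-28.953 = -159.9051


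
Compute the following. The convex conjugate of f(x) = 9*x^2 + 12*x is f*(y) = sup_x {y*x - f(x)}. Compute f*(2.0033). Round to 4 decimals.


f*(y) = sup_x {y*x - a*x^2 - b*x} = sup_x {(y-b)*x - a*x^2}
FOC: (y - b) - 2a*x = 0 => x* = (y - b)/(2a)
x* = (2.0033 - 12)/(2*9) = -0.5554
f*(2.0033) = (y-b)^2/(4a) = (2.0033 - 12)^2/(4*9)
= 99.934/36 = 2.7759


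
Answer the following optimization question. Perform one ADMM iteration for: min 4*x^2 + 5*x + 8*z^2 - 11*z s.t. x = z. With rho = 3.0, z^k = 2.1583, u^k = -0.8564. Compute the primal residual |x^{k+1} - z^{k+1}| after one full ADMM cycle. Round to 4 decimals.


ADMM iteration with rho = 3.0, z^k = 2.1583, u^k = -0.8564
Step 1: x-update.
Minimize 4*x^2 + 5*x + (3.0/2)*(x - 2.1583 - 0.8564)^2
FOC: (2*4 + 3.0)*x = -5 + 3.0*(2.1583 + 0.8564)
x^{k+1} = 0.3676
Step 2: z-update.
Minimize 8*z^2 - 11*z + (3.0/2)*(0.3676 - z - 0.8564)^2
FOC: (2*8 + 3.0)*z = 11 + 3.0*(0.3676 - 0.8564)
z^{k+1} = 0.5018
Step 3: u-update.
u^{k+1} = -0.8564 + 0.3676 - 0.5018 = -0.9905
Step 4: Primal residual = |0.3676 - 0.5018| = 0.1341


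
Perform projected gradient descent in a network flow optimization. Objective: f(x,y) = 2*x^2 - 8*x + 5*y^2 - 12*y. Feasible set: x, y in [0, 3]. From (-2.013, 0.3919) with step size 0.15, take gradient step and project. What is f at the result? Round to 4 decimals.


Step 1: Compute gradient at (-2.013, 0.3919).
grad_x = 2*2*-2.013 - 8 = -16.052
grad_y = 2*5*0.3919 - 12 = -8.081
Step 2: Gradient step.
x_raw = -2.013 - 0.15*-16.052 = 0.3948
y_raw = 0.3919 - 0.15*-8.081 = 1.6041
Step 3: Project onto [0, 3].
x_proj = clip(0.3948) = 0.3948
y_proj = clip(1.6041) = 1.6041
Step 4: Evaluate f.
f(0.3948, 1.6041) = -9.2304


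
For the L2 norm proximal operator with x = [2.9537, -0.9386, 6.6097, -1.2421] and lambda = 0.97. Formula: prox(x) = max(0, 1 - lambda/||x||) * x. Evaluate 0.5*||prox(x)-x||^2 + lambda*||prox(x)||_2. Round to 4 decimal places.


Step 1: Compute ||x||.
||x|| = 7.4052
Step 2: Compute scaling factor.
scale = max(0, 1 - 0.97/7.4052) = 0.869
Step 3: prox(x) = [2.5668, -0.8157, 5.7439, -1.0794]
||prox(x)|| = 6.4352
Step 4: Proximal objective.
0.5*||prox-x||^2 = 0.4705
lambda*||prox|| = 6.2421
Total = 6.7125


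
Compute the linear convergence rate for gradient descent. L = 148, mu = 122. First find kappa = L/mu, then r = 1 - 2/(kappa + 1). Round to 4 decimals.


Step 1: Compute the condition number.
kappa = L/mu = 148/122 = 1.2131
Step 2: Compute the convergence rate.
r = 1 - 2/(kappa + 1) = 1 - 2*mu/(L + mu) = (L - mu)/(L + mu) = 26/270 = 0.0963


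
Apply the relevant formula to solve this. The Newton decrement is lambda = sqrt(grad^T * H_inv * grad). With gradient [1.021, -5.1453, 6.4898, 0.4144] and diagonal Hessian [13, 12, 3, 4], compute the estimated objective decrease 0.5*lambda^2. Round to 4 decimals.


Step 1: H is diagonal, so H^(-1) * g = [0.0785, -0.4288, 2.1633, 0.1036].
Step 2: g^T H^(-1) g = sum_i g_i^2 / H_ii
  = (1.021)^2/13 + (-5.1453)^2/12 + (6.4898)^2/3 + (0.4144)^2/4
  = 0.0802 + 2.2062 + 14.0392 + 0.0429 = 16.3685
Step 3: Objective decrease = 0.5 * g^T H^(-1) g = 8.1842


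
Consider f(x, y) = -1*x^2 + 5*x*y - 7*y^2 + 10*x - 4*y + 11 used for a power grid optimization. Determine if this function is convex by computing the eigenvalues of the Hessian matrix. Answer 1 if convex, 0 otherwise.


The Hessian of f(x,y) = -1*x^2 + 5*x*y - 7*y^2 + 10*x - 4*y + 11 is:
H = [[-2, 5], [5, -14]]
Trace = -2 - 14 = -16
Determinant = -2*-14 - (5)^2 = 3
Discriminant = (-16)^2 - 4*3 = 244.0
Eigenvalues: lambda_1 = -15.8102, lambda_2 = -0.1898
The function is not convex.

0


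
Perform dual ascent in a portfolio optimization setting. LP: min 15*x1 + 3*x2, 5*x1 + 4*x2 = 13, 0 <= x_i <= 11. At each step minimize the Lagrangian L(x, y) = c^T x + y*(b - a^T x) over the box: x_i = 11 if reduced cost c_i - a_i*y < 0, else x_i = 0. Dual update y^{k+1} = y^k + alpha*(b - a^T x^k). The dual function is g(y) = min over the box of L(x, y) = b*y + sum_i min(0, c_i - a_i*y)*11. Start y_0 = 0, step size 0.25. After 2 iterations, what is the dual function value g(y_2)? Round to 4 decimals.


Dual ascent for LP: min 15*x1 + 3*x2, 5*x1 + 4*x2 = 13, 0 <= x_i <= 11
Step 1: y^k = 0.0, reduced costs: (15.0, 3.0)
  x^k = (0.0, 0.0), subgradient = b - a^T x = 13.0
  y^{k+1} = 0.0 + 0.25*13.0 = 3.25
Step 2: y^k = 3.25, reduced costs: (-1.25, -10.0)
  x^k = (11.0, 11.0), subgradient = b - a^T x = -86.0
  y^{k+1} = 3.25 + 0.25*-86.0 = -18.25
Dual objective at y_2 = -18.25: reduced costs (106.25, 76.0), box minimizer x = (0.0, 0.0)
g(y_2) = b*y + (c1 - a1*y)*x1 + (c2 - a2*y)*x2 = 13*(-18.25) + 106.25*0.0 + 76.0*0.0 = -237.25 + 0.0 + 0.0 = -237.25


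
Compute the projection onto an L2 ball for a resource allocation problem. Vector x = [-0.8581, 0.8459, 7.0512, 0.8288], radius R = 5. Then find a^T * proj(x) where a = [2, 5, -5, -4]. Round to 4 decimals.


Step 1: Compute ||x|| (intermediates to 6 decimals).
||x|| = sqrt((-0.8581)^2 + 0.8459^2 + 7.0512^2 + 0.8288^2) = 7.201265
Step 2: Project.
Since ||x|| > R, scale = R/||x|| = 5/7.201265 = 0.694322, proj(x) = scale * x
proj(x) = [-0.595798, 0.587327, 4.895803, 0.575454]
Step 3: Dot product.
a^T * proj(x) = 2*(-0.595798) + 5*0.587327 - 5*4.895803 - 4*0.575454 = -25.0358


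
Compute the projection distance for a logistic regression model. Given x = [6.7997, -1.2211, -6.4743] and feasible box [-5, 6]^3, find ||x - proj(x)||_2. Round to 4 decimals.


Project each component onto [-5, 6].
clip(6.7997) = 6.0, clip(-1.2211) = -1.2211, clip(-6.4743) = -5.0
Projection = [6.0, -1.2211, -5.0]
Squared diffs: [0.6395, 0.0, 2.1736]
Distance = sqrt(2.8131) = 1.6772


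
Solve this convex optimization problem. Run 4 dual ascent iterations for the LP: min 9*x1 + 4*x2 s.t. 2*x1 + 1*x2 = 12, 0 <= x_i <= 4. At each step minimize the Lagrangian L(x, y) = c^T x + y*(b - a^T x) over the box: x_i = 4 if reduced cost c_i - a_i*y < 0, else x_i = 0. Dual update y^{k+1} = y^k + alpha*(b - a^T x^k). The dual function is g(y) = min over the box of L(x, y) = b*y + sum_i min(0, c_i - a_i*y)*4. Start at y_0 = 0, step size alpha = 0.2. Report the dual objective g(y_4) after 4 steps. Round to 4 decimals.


Dual ascent for LP: min 9*x1 + 4*x2, 2*x1 + 1*x2 = 12, 0 <= x_i <= 4
Step 1: y^k = 0.0, reduced costs: (9.0, 4.0)
  x^k = (0.0, 0.0), subgradient = b - a^T x = 12.0
  y^{k+1} = 0.0 + 0.2*12.0 = 2.4
Step 2: y^k = 2.4, reduced costs: (4.2, 1.6)
  x^k = (0.0, 0.0), subgradient = b - a^T x = 12.0
  y^{k+1} = 2.4 + 0.2*12.0 = 4.8
Step 3: y^k = 4.8, reduced costs: (-0.6, -0.8)
  x^k = (4.0, 4.0), subgradient = b - a^T x = 0.0
  y^{k+1} = 4.8 + 0.2*0.0 = 4.8
Step 4: y^k = 4.8, reduced costs: (-0.6, -0.8)
  x^k = (4.0, 4.0), subgradient = b - a^T x = 0.0
  y^{k+1} = 4.8 + 0.2*0.0 = 4.8
Dual objective at y_4 = 4.8: reduced costs (-0.6, -0.8), box minimizer x = (4.0, 4.0)
g(y_4) = b*y + (c1 - a1*y)*x1 + (c2 - a2*y)*x2 = 12*4.8 + (-0.6)*4.0 + (-0.8)*4.0 = 57.6 - 2.4 - 3.2 = 52.0


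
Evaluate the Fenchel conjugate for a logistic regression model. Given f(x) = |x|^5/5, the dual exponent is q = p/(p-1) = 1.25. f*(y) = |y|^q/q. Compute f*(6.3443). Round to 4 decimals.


The conjugate exponent q satisfies 1/p + 1/q = 1.
p = 5, so q = 5/(5 - 1) = 1.25
|y|^q = 6.3443^1.25 = 10.0688
f*(6.3443) = 10.0688 / 1.25 = 8.0551


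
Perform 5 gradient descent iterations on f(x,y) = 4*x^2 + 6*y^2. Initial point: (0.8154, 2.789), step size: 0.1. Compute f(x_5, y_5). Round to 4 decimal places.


Gradient descent on f(x,y) = 4*x^2 + 6*y^2.
Starting point: (0.8154, 2.789), alpha = 0.1
Step 1: grad_x = 2*4*0.8154 = 6.5232, grad_y = 2*6*2.789 = 33.468
  x_1 = 0.8154 - 0.1*6.5232 = 0.1631
  y_1 = 2.789 - 0.1*33.468 = -0.5578
Step 2: grad_x = 2*4*0.1631 = 1.3046, grad_y = 2*6*-0.5578 = -6.6936
  x_2 = 0.1631 - 0.1*1.3046 = 0.0326
  y_2 = -0.5578 - 0.1*-6.6936 = 0.1116
Step 3: grad_x = 2*4*0.0326 = 0.2609, grad_y = 2*6*0.1116 = 1.3387
  x_3 = 0.0326 - 0.1*0.2609 = 0.0065
  y_3 = 0.1116 - 0.1*1.3387 = -0.0223
Step 4: grad_x = 2*4*0.0065 = 0.0522, grad_y = 2*6*-0.0223 = -0.2677
  x_4 = 0.0065 - 0.1*0.0522 = 0.0013
  y_4 = -0.0223 - 0.1*-0.2677 = 0.0045
Step 5: grad_x = 2*4*0.0013 = 0.0104, grad_y = 2*6*0.0045 = 0.0535
  x_5 = 0.0013 - 0.1*0.0104 = 0.0003
  y_5 = 0.0045 - 0.1*0.0535 = -0.0009
f(0.0003, -0.0009) = 4*0.0003^2 + 6*(-0.0009)^2 = 0.0


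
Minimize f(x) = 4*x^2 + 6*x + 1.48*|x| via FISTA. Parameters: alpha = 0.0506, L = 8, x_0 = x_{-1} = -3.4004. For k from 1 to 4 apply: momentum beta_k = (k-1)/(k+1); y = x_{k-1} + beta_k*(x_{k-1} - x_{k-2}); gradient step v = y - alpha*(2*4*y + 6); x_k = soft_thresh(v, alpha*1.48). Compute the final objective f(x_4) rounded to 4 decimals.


FISTA on f(x) = 4*x^2 + 6*x + 1.48*|x|
L = 8, alpha = 0.0506
Iteration 1: beta = 0.0, y = -3.4004 + 0.0*(-3.4004 + 3.4004) = -3.4004
  grad(y) = -21.2032, v = y - alpha*grad = -2.3275
  prox(v) = soft_thresh(-2.3275, 0.0749) = -2.2526
Iteration 2: beta = 0.3333, y = -2.2526 + 0.3333*(-2.2526 + 3.4004) = -1.87
  grad(y) = -8.9603, v = y - alpha*grad = -1.4166
  prox(v) = soft_thresh(-1.4166, 0.0749) = -1.3418
Iteration 3: beta = 0.5, y = -1.3418 + 0.5*(-1.3418 + 2.2526) = -0.8863
  grad(y) = -1.0906, v = y - alpha*grad = -0.8311
  prox(v) = soft_thresh(-0.8311, 0.0749) = -0.7563
Iteration 4: beta = 0.6, y = -0.7563 + 0.6*(-0.7563 + 1.3418) = -0.4049
  grad(y) = 2.7604, v = y - alpha*grad = -0.5446
  prox(v) = soft_thresh(-0.5446, 0.0749) = -0.4697
f(x_4) = 4*(-0.4697)^2 + 6*(-0.4697) + 1.48*|-0.4697| = -1.2406


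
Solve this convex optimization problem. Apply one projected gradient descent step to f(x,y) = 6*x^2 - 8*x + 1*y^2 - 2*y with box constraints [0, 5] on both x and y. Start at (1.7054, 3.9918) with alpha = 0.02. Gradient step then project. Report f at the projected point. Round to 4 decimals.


Step 1: Compute gradient at (1.7054, 3.9918).
grad_x = 2*6*1.7054 - 8 = 12.4648
grad_y = 2*1*3.9918 - 2 = 5.9836
Step 2: Gradient step.
x_raw = 1.7054 - 0.02*12.4648 = 1.4561
y_raw = 3.9918 - 0.02*5.9836 = 3.8721
Step 3: Project onto [0, 5].
x_proj = clip(1.4561) = 1.4561
y_proj = clip(3.8721) = 3.8721
Step 4: Evaluate f.
f(1.4561, 3.8721) = 8.3217


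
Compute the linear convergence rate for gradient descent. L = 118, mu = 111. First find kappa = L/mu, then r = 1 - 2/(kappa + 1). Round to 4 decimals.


Step 1: Compute the condition number.
kappa = L/mu = 118/111 = 1.0631
Step 2: Compute the convergence rate.
r = 1 - 2/(kappa + 1) = 1 - 2*mu/(L + mu) = (L - mu)/(L + mu) = 7/229 = 0.0306


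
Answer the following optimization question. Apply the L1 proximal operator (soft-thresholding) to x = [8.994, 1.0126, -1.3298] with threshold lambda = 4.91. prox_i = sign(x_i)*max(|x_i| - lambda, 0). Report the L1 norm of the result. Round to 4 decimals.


Soft-thresholding with lambda = 4.91:
prox(8.994) = sign(8.994)*max(|8.994| - 4.91, 0) = 4.084
prox(1.0126) = sign(1.0126)*max(|1.0126| - 4.91, 0) = 0.0
prox(-1.3298) = sign(-1.3298)*max(|-1.3298| - 4.91, 0) = 0.0
prox(x) = [4.084, 0.0, 0.0]
||prox(x)||_1 = 4.084 + 0.0 + 0.0 = 4.084


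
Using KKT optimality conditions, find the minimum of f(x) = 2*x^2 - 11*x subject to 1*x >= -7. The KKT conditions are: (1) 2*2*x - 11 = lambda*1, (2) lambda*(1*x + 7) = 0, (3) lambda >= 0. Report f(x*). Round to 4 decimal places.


Step 1: Try lambda = 0 (constraint inactive).
Stationarity: 2*2*x - 11 = 0
x* = 11/(2*2) = 2.75
Check constraint: 1*2.75 = 2.75 >= -7 -- satisfied.
Step 2: Compute optimal value.
f(x*) = 2*2.75^2 - 11*2.75 = -15.125


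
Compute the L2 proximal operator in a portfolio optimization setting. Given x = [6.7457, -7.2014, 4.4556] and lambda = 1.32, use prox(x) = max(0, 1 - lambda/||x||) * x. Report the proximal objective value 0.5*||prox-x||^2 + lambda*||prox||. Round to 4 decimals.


Step 1: Compute ||x||.
||x|| = 10.8267
Step 2: Compute scaling factor.
scale = max(0, 1 - 1.32/10.8267) = 0.8781
Step 3: prox(x) = [5.9233, -6.3234, 3.9124]
||prox(x)|| = 9.5067
Step 4: Proximal objective.
0.5*||prox-x||^2 = 0.8712
lambda*||prox|| = 12.5488
Total = 13.42


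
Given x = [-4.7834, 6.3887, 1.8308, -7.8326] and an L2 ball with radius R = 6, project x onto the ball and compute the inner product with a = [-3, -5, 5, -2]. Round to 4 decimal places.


Step 1: Compute ||x|| (intermediates to 6 decimals).
||x|| = sqrt((-4.7834)^2 + 6.3887^2 + 1.8308^2 + (-7.8326)^2) = 11.331278
Step 2: Project.
Since ||x|| > R, scale = R/||x|| = 6/11.331278 = 0.529508, proj(x) = scale * x
proj(x) = [-2.532849, 3.382868, 0.969423, -4.147424]
Step 3: Dot product.
a^T * proj(x) = -3*(-2.532849) - 5*3.382868 + 5*0.969423 - 2*(-4.147424) = 3.8262


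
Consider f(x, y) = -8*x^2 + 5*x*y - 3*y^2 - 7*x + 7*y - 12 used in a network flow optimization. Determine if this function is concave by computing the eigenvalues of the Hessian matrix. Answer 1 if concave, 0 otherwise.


The Hessian of f(x,y) = -8*x^2 + 5*x*y - 3*y^2 - 7*x + 7*y - 12 is:
H = [[-16, 5], [5, -6]]
Trace = -16 - 6 = -22
Determinant = -16*-6 - (5)^2 = 71
Discriminant = (-22)^2 - 4*71 = 200.0
Eigenvalues: lambda_1 = -18.0711, lambda_2 = -3.9289
The function is concave.

1


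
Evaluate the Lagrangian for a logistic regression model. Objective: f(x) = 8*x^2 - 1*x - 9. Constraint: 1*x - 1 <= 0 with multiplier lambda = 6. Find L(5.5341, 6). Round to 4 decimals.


Step 1: Evaluate f(x).
f(5.5341) = 8*5.5341^2 - 1*5.5341 - 9 = 230.476
Step 2: Evaluate g(x).
g(5.5341) = 1*5.5341 - 1 = 4.5341
Step 3: Compute Lagrangian.
L = 230.476 + 6*4.5341 = 257.6806


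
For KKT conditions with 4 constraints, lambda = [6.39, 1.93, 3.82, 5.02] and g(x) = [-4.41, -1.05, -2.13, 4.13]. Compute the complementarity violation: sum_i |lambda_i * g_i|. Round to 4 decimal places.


KKT complementary slackness check:
lambda_1 * g_1 = 6.39 * -4.41 = -28.1799
lambda_2 * g_2 = 1.93 * -1.05 = -2.0265
lambda_3 * g_3 = 3.82 * -2.13 = -8.1366
lambda_4 * g_4 = 5.02 * 4.13 = 20.7326
Total violation = 28.1799 + 2.0265 + 8.1366 + 20.7326 = 59.0756


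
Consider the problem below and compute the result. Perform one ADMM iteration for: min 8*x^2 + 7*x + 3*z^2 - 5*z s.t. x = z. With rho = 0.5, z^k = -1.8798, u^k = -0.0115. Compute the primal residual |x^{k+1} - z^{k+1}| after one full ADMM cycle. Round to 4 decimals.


ADMM iteration with rho = 0.5, z^k = -1.8798, u^k = -0.0115
Step 1: x-update.
Minimize 8*x^2 + 7*x + (0.5/2)*(x + 1.8798 - 0.0115)^2
FOC: (2*8 + 0.5)*x = -7 + 0.5*(-1.8798 + 0.0115)
x^{k+1} = -0.4809
Step 2: z-update.
Minimize 3*z^2 - 5*z + (0.5/2)*(-0.4809 - z - 0.0115)^2
FOC: (2*3 + 0.5)*z = 5 + 0.5*(-0.4809 - 0.0115)
z^{k+1} = 0.7314
Step 3: u-update.
u^{k+1} = -0.0115 - 0.4809 - 0.7314 = -1.2237
Step 4: Primal residual = |-0.4809 - 0.7314| = 1.2122


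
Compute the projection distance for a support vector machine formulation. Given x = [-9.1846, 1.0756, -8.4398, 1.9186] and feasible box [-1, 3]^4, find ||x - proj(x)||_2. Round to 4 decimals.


Project each component onto [-1, 3].
clip(-9.1846) = -1.0, clip(1.0756) = 1.0756, clip(-8.4398) = -1.0, clip(1.9186) = 1.9186
Projection = [-1.0, 1.0756, -1.0, 1.9186]
Squared diffs: [66.9877, 0.0, 55.3506, 0.0]
Distance = sqrt(122.3383) = 11.0607


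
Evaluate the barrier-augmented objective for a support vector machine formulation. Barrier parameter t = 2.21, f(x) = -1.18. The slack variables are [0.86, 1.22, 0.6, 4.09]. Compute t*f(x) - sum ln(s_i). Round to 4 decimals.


Step 1: Compute log-barrier.
ln values: [-0.1508, 0.1989, -0.5108, 1.4085]
phi = -(-0.1508 + 0.1989 - 0.5108 + 1.4085) = -0.9457
Step 2: Compute augmented objective.
t*f(x) = 2.21*-1.18 = -2.6078
Total = -2.6078 - 0.9457 = -3.5535


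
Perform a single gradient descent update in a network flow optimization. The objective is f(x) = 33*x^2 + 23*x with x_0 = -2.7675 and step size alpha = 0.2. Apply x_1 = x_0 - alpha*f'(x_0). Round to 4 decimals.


We compute the gradient at x_0 and apply the update.
f'(x) = 66*x + 23
f'(-2.7675) = 66*-2.7675 + 23 = -159.655
x_1 = -2.7675 - 0.2*-159.655 = 29.1635


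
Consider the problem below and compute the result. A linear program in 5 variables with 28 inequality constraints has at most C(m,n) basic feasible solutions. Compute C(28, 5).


Each vertex corresponds to some choice of n active constraints out of m, so the number of vertices is at most C(m, n) = m! / (n!(m-n)!).
m = 28, n = 5
Numerator: 28 * 27 * 26 * 25 * 24
Denominator: 5! = 120
C(28, 5) = 98280


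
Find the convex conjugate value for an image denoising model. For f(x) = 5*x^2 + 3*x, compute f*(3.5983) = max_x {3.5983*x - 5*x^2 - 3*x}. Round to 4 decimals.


f*(y) = sup_x {y*x - a*x^2 - b*x} = sup_x {(y-b)*x - a*x^2}
FOC: (y - b) - 2a*x = 0 => x* = (y - b)/(2a)
x* = (3.5983 - 3)/(2*5) = 0.0598
f*(3.5983) = (y-b)^2/(4a) = (3.5983 - 3)^2/(4*5)
= 0.358/20 = 0.0179


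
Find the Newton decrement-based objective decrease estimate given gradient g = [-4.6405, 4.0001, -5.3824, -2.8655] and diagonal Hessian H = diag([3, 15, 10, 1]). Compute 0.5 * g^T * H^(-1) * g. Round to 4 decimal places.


Step 1: H is diagonal, so H^(-1) * g = [-1.5468, 0.2667, -0.5382, -2.8655].
Step 2: g^T H^(-1) g = sum_i g_i^2 / H_ii
  = (-4.6405)^2/3 + (4.0001)^2/15 + (-5.3824)^2/10 + (-2.8655)^2/1
  = 7.1781 + 1.0667 + 2.897 + 8.2111 = 19.3529
Step 3: Objective decrease = 0.5 * g^T H^(-1) g = 9.6765


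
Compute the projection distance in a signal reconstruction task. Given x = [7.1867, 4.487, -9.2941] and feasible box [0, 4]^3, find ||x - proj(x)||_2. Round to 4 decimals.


Project each component onto [0, 4].
clip(7.1867) = 4.0, clip(4.487) = 4.0, clip(-9.2941) = 0.0
Projection = [4.0, 4.0, 0.0]
Squared diffs: [10.1551, 0.2372, 86.3803]
Distance = sqrt(96.7726) = 9.8373


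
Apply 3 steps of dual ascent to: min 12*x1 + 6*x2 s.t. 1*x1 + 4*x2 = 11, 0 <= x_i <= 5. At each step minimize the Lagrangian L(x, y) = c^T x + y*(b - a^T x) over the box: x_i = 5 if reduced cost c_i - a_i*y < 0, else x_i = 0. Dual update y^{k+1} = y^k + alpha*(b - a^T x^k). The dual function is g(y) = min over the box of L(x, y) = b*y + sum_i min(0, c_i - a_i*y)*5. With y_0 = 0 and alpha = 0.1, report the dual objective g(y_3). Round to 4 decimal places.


Dual ascent for LP: min 12*x1 + 6*x2, 1*x1 + 4*x2 = 11, 0 <= x_i <= 5
Step 1: y^k = 0.0, reduced costs: (12.0, 6.0)
  x^k = (0.0, 0.0), subgradient = b - a^T x = 11.0
  y^{k+1} = 0.0 + 0.1*11.0 = 1.1
Step 2: y^k = 1.1, reduced costs: (10.9, 1.6)
  x^k = (0.0, 0.0), subgradient = b - a^T x = 11.0
  y^{k+1} = 1.1 + 0.1*11.0 = 2.2
Step 3: y^k = 2.2, reduced costs: (9.8, -2.8)
  x^k = (0.0, 5.0), subgradient = b - a^T x = -9.0
  y^{k+1} = 2.2 + 0.1*-9.0 = 1.3
Dual objective at y_3 = 1.3: reduced costs (10.7, 0.8), box minimizer x = (0.0, 0.0)
g(y_3) = b*y + (c1 - a1*y)*x1 + (c2 - a2*y)*x2 = 11*1.3 + 10.7*0.0 + 0.8*0.0 = 14.3 + 0.0 + 0.0 = 14.3
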